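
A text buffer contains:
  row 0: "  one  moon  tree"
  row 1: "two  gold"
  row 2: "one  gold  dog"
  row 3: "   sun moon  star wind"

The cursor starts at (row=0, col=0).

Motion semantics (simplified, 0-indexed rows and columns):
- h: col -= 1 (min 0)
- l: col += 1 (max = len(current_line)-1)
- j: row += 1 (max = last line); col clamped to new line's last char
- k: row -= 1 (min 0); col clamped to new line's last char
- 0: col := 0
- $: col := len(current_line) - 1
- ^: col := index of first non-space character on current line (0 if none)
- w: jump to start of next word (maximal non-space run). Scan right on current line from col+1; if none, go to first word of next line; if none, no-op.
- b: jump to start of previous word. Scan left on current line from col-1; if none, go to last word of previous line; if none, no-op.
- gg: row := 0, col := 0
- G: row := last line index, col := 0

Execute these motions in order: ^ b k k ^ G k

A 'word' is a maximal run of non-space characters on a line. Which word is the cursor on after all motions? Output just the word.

Answer: one

Derivation:
After 1 (^): row=0 col=2 char='o'
After 2 (b): row=0 col=2 char='o'
After 3 (k): row=0 col=2 char='o'
After 4 (k): row=0 col=2 char='o'
After 5 (^): row=0 col=2 char='o'
After 6 (G): row=3 col=0 char='_'
After 7 (k): row=2 col=0 char='o'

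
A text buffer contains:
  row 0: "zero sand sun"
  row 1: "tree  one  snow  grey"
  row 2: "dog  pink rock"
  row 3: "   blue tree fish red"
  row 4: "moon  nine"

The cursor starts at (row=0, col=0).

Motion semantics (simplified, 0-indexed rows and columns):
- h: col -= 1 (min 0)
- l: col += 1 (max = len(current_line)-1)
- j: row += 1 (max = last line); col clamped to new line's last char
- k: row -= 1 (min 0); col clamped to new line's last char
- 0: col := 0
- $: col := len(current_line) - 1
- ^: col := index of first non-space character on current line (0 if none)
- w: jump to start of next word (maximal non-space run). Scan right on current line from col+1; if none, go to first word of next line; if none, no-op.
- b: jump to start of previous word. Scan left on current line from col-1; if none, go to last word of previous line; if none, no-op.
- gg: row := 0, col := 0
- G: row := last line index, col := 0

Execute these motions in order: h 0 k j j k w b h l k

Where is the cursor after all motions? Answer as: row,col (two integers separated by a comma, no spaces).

Answer: 0,1

Derivation:
After 1 (h): row=0 col=0 char='z'
After 2 (0): row=0 col=0 char='z'
After 3 (k): row=0 col=0 char='z'
After 4 (j): row=1 col=0 char='t'
After 5 (j): row=2 col=0 char='d'
After 6 (k): row=1 col=0 char='t'
After 7 (w): row=1 col=6 char='o'
After 8 (b): row=1 col=0 char='t'
After 9 (h): row=1 col=0 char='t'
After 10 (l): row=1 col=1 char='r'
After 11 (k): row=0 col=1 char='e'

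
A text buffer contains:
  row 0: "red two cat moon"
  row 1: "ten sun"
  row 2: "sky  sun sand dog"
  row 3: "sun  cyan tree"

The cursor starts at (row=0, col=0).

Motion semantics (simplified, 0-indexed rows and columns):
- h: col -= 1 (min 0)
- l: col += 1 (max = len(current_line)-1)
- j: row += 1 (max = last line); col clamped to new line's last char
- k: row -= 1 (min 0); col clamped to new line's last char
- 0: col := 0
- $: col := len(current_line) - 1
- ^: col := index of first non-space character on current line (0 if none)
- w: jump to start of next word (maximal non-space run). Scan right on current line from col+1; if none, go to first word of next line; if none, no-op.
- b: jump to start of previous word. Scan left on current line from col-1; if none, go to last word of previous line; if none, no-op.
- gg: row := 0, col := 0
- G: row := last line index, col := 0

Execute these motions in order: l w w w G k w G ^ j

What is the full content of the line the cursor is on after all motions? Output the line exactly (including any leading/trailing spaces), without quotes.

After 1 (l): row=0 col=1 char='e'
After 2 (w): row=0 col=4 char='t'
After 3 (w): row=0 col=8 char='c'
After 4 (w): row=0 col=12 char='m'
After 5 (G): row=3 col=0 char='s'
After 6 (k): row=2 col=0 char='s'
After 7 (w): row=2 col=5 char='s'
After 8 (G): row=3 col=0 char='s'
After 9 (^): row=3 col=0 char='s'
After 10 (j): row=3 col=0 char='s'

Answer: sun  cyan tree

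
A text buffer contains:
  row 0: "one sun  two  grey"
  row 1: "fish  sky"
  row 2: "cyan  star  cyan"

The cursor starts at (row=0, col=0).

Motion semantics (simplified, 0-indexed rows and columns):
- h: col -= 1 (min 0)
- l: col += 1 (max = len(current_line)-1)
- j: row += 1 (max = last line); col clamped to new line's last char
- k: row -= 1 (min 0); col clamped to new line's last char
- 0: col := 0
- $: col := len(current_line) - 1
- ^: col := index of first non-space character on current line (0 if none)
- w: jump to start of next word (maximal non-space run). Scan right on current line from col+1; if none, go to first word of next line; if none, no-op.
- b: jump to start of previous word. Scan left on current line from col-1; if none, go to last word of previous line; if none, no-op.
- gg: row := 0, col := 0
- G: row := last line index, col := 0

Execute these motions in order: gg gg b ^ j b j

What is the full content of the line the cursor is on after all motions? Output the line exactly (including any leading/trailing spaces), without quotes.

After 1 (gg): row=0 col=0 char='o'
After 2 (gg): row=0 col=0 char='o'
After 3 (b): row=0 col=0 char='o'
After 4 (^): row=0 col=0 char='o'
After 5 (j): row=1 col=0 char='f'
After 6 (b): row=0 col=14 char='g'
After 7 (j): row=1 col=8 char='y'

Answer: fish  sky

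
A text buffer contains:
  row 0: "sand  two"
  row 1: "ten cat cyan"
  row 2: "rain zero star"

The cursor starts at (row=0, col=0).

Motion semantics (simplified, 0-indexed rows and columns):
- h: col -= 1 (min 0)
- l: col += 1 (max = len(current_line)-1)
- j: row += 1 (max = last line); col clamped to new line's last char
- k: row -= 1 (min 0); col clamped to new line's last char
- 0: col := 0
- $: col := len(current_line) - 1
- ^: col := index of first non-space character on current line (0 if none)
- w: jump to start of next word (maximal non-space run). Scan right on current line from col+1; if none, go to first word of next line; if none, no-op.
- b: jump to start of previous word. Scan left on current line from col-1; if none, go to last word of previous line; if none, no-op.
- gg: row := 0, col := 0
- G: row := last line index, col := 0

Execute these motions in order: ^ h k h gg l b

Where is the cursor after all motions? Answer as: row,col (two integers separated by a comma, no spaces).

Answer: 0,0

Derivation:
After 1 (^): row=0 col=0 char='s'
After 2 (h): row=0 col=0 char='s'
After 3 (k): row=0 col=0 char='s'
After 4 (h): row=0 col=0 char='s'
After 5 (gg): row=0 col=0 char='s'
After 6 (l): row=0 col=1 char='a'
After 7 (b): row=0 col=0 char='s'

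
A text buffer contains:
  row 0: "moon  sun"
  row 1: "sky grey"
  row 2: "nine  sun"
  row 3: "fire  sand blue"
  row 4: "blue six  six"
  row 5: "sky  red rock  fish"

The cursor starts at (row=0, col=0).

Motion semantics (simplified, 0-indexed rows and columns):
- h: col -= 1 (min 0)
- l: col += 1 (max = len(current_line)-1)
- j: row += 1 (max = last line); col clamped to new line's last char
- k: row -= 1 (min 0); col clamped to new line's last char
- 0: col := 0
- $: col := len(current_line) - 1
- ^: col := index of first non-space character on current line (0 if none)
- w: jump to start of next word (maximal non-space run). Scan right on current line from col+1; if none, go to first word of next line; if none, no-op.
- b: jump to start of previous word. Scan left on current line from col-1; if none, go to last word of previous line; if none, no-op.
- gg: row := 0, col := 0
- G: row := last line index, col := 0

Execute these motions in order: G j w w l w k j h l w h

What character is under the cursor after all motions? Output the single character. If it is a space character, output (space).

After 1 (G): row=5 col=0 char='s'
After 2 (j): row=5 col=0 char='s'
After 3 (w): row=5 col=5 char='r'
After 4 (w): row=5 col=9 char='r'
After 5 (l): row=5 col=10 char='o'
After 6 (w): row=5 col=15 char='f'
After 7 (k): row=4 col=12 char='x'
After 8 (j): row=5 col=12 char='k'
After 9 (h): row=5 col=11 char='c'
After 10 (l): row=5 col=12 char='k'
After 11 (w): row=5 col=15 char='f'
After 12 (h): row=5 col=14 char='_'

Answer: (space)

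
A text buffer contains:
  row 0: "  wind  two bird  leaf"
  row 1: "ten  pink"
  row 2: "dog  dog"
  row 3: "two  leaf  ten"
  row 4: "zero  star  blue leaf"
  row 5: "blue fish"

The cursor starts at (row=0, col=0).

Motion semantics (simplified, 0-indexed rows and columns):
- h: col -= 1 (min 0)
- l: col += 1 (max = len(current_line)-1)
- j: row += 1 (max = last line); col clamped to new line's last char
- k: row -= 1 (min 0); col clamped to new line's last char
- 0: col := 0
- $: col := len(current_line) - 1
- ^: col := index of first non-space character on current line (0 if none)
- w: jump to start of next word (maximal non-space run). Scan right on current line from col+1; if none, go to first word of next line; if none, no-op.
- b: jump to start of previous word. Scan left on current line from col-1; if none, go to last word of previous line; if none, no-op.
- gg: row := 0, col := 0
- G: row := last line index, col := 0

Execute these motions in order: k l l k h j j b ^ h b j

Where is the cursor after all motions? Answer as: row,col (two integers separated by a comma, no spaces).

After 1 (k): row=0 col=0 char='_'
After 2 (l): row=0 col=1 char='_'
After 3 (l): row=0 col=2 char='w'
After 4 (k): row=0 col=2 char='w'
After 5 (h): row=0 col=1 char='_'
After 6 (j): row=1 col=1 char='e'
After 7 (j): row=2 col=1 char='o'
After 8 (b): row=2 col=0 char='d'
After 9 (^): row=2 col=0 char='d'
After 10 (h): row=2 col=0 char='d'
After 11 (b): row=1 col=5 char='p'
After 12 (j): row=2 col=5 char='d'

Answer: 2,5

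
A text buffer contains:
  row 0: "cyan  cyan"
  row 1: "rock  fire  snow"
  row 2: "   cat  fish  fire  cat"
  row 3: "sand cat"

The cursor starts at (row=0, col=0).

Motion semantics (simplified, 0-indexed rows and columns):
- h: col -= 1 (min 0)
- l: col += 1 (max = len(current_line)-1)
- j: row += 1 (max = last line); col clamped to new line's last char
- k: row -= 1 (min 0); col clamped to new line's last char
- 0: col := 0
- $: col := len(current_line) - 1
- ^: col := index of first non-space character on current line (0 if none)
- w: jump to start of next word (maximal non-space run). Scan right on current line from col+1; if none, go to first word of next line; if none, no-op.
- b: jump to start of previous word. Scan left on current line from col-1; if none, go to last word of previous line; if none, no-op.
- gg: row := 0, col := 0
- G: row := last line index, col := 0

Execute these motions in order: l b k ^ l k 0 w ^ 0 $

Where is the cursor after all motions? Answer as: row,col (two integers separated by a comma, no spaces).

Answer: 0,9

Derivation:
After 1 (l): row=0 col=1 char='y'
After 2 (b): row=0 col=0 char='c'
After 3 (k): row=0 col=0 char='c'
After 4 (^): row=0 col=0 char='c'
After 5 (l): row=0 col=1 char='y'
After 6 (k): row=0 col=1 char='y'
After 7 (0): row=0 col=0 char='c'
After 8 (w): row=0 col=6 char='c'
After 9 (^): row=0 col=0 char='c'
After 10 (0): row=0 col=0 char='c'
After 11 ($): row=0 col=9 char='n'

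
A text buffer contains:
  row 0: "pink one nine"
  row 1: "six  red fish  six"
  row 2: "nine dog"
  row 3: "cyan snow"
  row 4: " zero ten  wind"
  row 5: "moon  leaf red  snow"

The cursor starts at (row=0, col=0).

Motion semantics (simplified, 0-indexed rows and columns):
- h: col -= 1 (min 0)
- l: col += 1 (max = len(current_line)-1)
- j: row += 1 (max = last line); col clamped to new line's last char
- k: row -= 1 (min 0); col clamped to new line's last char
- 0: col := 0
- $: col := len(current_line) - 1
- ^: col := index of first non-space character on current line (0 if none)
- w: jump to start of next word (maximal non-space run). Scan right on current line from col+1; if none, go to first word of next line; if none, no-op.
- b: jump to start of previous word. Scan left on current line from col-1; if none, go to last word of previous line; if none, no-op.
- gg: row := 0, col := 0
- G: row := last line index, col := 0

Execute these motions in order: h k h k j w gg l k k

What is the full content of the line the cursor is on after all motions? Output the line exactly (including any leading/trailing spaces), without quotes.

After 1 (h): row=0 col=0 char='p'
After 2 (k): row=0 col=0 char='p'
After 3 (h): row=0 col=0 char='p'
After 4 (k): row=0 col=0 char='p'
After 5 (j): row=1 col=0 char='s'
After 6 (w): row=1 col=5 char='r'
After 7 (gg): row=0 col=0 char='p'
After 8 (l): row=0 col=1 char='i'
After 9 (k): row=0 col=1 char='i'
After 10 (k): row=0 col=1 char='i'

Answer: pink one nine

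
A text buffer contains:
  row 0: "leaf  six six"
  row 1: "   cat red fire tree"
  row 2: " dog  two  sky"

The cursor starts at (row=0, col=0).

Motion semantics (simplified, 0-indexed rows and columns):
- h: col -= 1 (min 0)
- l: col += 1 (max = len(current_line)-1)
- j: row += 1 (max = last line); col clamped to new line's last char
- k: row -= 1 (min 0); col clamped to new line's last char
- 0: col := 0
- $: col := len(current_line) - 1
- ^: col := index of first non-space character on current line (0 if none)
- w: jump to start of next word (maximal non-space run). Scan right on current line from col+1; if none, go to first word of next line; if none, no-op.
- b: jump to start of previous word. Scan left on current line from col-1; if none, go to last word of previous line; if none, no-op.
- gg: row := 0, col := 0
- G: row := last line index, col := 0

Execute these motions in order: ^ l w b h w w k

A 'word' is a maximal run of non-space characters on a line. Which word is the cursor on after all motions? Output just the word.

Answer: six

Derivation:
After 1 (^): row=0 col=0 char='l'
After 2 (l): row=0 col=1 char='e'
After 3 (w): row=0 col=6 char='s'
After 4 (b): row=0 col=0 char='l'
After 5 (h): row=0 col=0 char='l'
After 6 (w): row=0 col=6 char='s'
After 7 (w): row=0 col=10 char='s'
After 8 (k): row=0 col=10 char='s'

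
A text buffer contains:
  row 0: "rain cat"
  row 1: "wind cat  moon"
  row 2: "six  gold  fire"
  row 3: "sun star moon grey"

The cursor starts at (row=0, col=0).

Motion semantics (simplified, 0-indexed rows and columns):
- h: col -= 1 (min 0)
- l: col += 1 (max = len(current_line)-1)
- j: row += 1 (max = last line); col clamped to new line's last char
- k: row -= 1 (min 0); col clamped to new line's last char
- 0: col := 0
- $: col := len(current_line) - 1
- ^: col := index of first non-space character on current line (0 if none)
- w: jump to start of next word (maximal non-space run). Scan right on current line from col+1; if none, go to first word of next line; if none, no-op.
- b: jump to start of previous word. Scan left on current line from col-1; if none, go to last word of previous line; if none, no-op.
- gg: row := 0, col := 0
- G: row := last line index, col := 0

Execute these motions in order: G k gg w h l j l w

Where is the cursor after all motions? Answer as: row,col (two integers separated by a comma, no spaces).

After 1 (G): row=3 col=0 char='s'
After 2 (k): row=2 col=0 char='s'
After 3 (gg): row=0 col=0 char='r'
After 4 (w): row=0 col=5 char='c'
After 5 (h): row=0 col=4 char='_'
After 6 (l): row=0 col=5 char='c'
After 7 (j): row=1 col=5 char='c'
After 8 (l): row=1 col=6 char='a'
After 9 (w): row=1 col=10 char='m'

Answer: 1,10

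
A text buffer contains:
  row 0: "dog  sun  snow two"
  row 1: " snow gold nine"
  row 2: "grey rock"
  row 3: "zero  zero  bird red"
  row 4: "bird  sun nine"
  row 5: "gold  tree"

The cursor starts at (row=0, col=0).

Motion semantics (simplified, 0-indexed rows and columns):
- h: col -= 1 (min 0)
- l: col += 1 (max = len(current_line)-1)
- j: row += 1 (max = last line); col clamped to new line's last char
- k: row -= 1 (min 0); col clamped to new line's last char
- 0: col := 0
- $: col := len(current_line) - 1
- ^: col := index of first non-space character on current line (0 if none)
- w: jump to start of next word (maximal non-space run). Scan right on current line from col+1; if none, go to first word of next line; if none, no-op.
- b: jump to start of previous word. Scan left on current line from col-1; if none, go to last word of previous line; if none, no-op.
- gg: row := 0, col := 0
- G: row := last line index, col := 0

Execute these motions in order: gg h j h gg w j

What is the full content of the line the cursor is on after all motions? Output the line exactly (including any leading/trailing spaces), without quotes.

After 1 (gg): row=0 col=0 char='d'
After 2 (h): row=0 col=0 char='d'
After 3 (j): row=1 col=0 char='_'
After 4 (h): row=1 col=0 char='_'
After 5 (gg): row=0 col=0 char='d'
After 6 (w): row=0 col=5 char='s'
After 7 (j): row=1 col=5 char='_'

Answer:  snow gold nine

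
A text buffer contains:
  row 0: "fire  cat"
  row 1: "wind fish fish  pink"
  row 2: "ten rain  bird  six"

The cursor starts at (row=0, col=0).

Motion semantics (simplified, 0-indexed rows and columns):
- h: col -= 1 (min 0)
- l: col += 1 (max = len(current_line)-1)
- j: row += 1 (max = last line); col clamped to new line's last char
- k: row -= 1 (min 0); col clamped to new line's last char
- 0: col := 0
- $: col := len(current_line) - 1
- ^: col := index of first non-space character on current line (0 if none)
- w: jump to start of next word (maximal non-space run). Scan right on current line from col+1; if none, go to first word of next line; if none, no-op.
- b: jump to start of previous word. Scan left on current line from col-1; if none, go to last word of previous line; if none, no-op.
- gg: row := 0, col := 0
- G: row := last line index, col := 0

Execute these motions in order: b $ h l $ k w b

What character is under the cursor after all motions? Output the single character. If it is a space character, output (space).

Answer: c

Derivation:
After 1 (b): row=0 col=0 char='f'
After 2 ($): row=0 col=8 char='t'
After 3 (h): row=0 col=7 char='a'
After 4 (l): row=0 col=8 char='t'
After 5 ($): row=0 col=8 char='t'
After 6 (k): row=0 col=8 char='t'
After 7 (w): row=1 col=0 char='w'
After 8 (b): row=0 col=6 char='c'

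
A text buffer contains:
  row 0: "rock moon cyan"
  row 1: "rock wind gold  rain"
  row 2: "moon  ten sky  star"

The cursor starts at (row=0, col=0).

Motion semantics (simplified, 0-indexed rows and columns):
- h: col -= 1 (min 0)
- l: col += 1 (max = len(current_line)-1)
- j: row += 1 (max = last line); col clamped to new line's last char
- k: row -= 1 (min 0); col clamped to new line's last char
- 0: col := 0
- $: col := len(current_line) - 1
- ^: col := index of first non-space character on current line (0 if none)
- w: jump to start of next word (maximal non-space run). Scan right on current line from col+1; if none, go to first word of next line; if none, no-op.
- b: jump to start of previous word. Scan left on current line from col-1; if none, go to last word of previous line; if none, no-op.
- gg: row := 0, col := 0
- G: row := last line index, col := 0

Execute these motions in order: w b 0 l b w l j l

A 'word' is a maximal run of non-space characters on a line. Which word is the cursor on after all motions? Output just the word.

Answer: wind

Derivation:
After 1 (w): row=0 col=5 char='m'
After 2 (b): row=0 col=0 char='r'
After 3 (0): row=0 col=0 char='r'
After 4 (l): row=0 col=1 char='o'
After 5 (b): row=0 col=0 char='r'
After 6 (w): row=0 col=5 char='m'
After 7 (l): row=0 col=6 char='o'
After 8 (j): row=1 col=6 char='i'
After 9 (l): row=1 col=7 char='n'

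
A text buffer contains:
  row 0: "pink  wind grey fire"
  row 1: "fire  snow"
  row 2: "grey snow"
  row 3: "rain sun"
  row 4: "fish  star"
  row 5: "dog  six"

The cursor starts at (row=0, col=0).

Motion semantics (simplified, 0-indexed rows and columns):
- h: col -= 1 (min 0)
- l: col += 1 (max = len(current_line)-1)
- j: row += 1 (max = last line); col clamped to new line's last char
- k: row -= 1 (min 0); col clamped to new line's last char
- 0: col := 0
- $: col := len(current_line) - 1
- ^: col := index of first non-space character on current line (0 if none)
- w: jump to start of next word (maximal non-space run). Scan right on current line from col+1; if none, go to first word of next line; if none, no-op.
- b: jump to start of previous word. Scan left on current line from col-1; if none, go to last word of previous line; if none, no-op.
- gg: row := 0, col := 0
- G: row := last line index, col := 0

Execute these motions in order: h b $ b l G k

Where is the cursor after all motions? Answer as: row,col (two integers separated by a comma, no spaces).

After 1 (h): row=0 col=0 char='p'
After 2 (b): row=0 col=0 char='p'
After 3 ($): row=0 col=19 char='e'
After 4 (b): row=0 col=16 char='f'
After 5 (l): row=0 col=17 char='i'
After 6 (G): row=5 col=0 char='d'
After 7 (k): row=4 col=0 char='f'

Answer: 4,0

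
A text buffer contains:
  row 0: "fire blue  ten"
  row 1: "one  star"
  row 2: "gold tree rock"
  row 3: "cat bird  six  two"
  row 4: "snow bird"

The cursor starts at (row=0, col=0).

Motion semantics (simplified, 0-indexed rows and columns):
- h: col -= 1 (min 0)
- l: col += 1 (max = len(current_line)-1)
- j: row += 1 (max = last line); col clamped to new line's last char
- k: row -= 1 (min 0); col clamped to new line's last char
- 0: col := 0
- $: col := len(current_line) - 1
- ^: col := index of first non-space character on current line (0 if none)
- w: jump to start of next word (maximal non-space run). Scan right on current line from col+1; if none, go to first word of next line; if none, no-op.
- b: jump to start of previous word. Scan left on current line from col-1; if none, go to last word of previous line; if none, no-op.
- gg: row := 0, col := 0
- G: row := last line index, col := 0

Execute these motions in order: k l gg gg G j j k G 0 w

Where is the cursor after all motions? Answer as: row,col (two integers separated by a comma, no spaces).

After 1 (k): row=0 col=0 char='f'
After 2 (l): row=0 col=1 char='i'
After 3 (gg): row=0 col=0 char='f'
After 4 (gg): row=0 col=0 char='f'
After 5 (G): row=4 col=0 char='s'
After 6 (j): row=4 col=0 char='s'
After 7 (j): row=4 col=0 char='s'
After 8 (k): row=3 col=0 char='c'
After 9 (G): row=4 col=0 char='s'
After 10 (0): row=4 col=0 char='s'
After 11 (w): row=4 col=5 char='b'

Answer: 4,5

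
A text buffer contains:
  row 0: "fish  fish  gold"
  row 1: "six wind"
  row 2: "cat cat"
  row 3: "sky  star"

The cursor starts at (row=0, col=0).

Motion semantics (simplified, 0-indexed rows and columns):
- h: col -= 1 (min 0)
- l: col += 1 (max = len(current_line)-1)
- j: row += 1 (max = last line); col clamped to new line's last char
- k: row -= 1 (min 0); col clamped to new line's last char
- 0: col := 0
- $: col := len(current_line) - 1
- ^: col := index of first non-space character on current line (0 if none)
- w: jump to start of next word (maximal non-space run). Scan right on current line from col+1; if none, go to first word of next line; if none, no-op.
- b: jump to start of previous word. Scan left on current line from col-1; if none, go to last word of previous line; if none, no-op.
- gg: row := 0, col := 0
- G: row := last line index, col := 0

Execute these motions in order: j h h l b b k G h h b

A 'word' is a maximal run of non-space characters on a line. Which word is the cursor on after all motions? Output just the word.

After 1 (j): row=1 col=0 char='s'
After 2 (h): row=1 col=0 char='s'
After 3 (h): row=1 col=0 char='s'
After 4 (l): row=1 col=1 char='i'
After 5 (b): row=1 col=0 char='s'
After 6 (b): row=0 col=12 char='g'
After 7 (k): row=0 col=12 char='g'
After 8 (G): row=3 col=0 char='s'
After 9 (h): row=3 col=0 char='s'
After 10 (h): row=3 col=0 char='s'
After 11 (b): row=2 col=4 char='c'

Answer: cat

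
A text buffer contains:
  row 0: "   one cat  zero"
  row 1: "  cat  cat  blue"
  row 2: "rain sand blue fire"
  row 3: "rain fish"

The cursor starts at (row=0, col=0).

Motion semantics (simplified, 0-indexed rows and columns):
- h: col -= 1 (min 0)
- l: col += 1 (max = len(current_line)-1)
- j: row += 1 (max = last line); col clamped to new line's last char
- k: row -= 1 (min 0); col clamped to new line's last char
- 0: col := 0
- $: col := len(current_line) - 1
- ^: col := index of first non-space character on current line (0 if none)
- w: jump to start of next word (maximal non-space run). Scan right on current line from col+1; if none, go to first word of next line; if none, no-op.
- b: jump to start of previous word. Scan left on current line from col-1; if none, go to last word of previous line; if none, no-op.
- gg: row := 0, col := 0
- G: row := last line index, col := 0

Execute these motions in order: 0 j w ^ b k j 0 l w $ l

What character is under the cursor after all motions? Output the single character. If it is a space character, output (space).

Answer: e

Derivation:
After 1 (0): row=0 col=0 char='_'
After 2 (j): row=1 col=0 char='_'
After 3 (w): row=1 col=2 char='c'
After 4 (^): row=1 col=2 char='c'
After 5 (b): row=0 col=12 char='z'
After 6 (k): row=0 col=12 char='z'
After 7 (j): row=1 col=12 char='b'
After 8 (0): row=1 col=0 char='_'
After 9 (l): row=1 col=1 char='_'
After 10 (w): row=1 col=2 char='c'
After 11 ($): row=1 col=15 char='e'
After 12 (l): row=1 col=15 char='e'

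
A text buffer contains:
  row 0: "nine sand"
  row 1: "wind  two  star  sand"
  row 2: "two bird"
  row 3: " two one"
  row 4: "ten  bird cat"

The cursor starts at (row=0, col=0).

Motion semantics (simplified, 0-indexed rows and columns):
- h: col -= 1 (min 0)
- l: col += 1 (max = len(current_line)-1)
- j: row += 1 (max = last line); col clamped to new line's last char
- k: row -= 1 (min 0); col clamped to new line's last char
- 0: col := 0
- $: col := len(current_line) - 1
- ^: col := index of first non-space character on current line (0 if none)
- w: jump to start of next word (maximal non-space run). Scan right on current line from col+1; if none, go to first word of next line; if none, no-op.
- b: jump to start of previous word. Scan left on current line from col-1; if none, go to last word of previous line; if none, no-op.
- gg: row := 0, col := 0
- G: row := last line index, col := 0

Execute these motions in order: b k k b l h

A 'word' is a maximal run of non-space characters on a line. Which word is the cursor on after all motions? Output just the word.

Answer: nine

Derivation:
After 1 (b): row=0 col=0 char='n'
After 2 (k): row=0 col=0 char='n'
After 3 (k): row=0 col=0 char='n'
After 4 (b): row=0 col=0 char='n'
After 5 (l): row=0 col=1 char='i'
After 6 (h): row=0 col=0 char='n'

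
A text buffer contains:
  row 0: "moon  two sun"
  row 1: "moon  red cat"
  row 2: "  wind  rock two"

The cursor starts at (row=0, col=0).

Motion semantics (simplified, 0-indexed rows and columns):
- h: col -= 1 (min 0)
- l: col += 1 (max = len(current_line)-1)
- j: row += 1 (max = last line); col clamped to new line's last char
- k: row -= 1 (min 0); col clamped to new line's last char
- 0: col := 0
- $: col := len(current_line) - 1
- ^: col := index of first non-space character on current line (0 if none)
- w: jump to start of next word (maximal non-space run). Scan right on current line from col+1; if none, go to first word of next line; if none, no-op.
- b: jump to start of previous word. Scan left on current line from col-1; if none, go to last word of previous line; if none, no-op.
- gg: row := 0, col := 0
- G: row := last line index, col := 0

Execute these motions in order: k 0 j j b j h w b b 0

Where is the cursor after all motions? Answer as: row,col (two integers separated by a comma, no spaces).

Answer: 2,0

Derivation:
After 1 (k): row=0 col=0 char='m'
After 2 (0): row=0 col=0 char='m'
After 3 (j): row=1 col=0 char='m'
After 4 (j): row=2 col=0 char='_'
After 5 (b): row=1 col=10 char='c'
After 6 (j): row=2 col=10 char='c'
After 7 (h): row=2 col=9 char='o'
After 8 (w): row=2 col=13 char='t'
After 9 (b): row=2 col=8 char='r'
After 10 (b): row=2 col=2 char='w'
After 11 (0): row=2 col=0 char='_'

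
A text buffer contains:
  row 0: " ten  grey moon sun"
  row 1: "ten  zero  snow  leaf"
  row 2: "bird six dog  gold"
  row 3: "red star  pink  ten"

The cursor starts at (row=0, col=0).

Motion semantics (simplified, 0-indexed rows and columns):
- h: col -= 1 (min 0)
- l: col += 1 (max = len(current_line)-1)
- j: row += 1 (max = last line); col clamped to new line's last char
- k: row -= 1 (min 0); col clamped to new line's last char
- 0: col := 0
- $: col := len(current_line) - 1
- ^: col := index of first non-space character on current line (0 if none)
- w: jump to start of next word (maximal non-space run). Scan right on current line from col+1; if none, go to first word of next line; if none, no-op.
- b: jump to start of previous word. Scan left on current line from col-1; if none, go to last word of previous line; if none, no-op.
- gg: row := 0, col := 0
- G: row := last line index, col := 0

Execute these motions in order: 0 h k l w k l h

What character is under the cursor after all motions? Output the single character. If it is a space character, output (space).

After 1 (0): row=0 col=0 char='_'
After 2 (h): row=0 col=0 char='_'
After 3 (k): row=0 col=0 char='_'
After 4 (l): row=0 col=1 char='t'
After 5 (w): row=0 col=6 char='g'
After 6 (k): row=0 col=6 char='g'
After 7 (l): row=0 col=7 char='r'
After 8 (h): row=0 col=6 char='g'

Answer: g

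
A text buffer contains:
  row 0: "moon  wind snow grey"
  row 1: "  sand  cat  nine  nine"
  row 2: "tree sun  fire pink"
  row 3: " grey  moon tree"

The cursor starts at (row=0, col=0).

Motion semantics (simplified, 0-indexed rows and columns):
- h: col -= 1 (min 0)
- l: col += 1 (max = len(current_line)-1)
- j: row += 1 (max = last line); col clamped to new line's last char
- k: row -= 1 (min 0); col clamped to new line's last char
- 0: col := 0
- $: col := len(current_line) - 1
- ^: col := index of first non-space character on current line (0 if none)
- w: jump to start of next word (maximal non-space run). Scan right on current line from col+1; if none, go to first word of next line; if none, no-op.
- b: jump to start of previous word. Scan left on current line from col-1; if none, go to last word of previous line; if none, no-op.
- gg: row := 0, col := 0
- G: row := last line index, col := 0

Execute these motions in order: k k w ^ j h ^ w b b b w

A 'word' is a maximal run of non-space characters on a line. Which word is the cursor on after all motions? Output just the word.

After 1 (k): row=0 col=0 char='m'
After 2 (k): row=0 col=0 char='m'
After 3 (w): row=0 col=6 char='w'
After 4 (^): row=0 col=0 char='m'
After 5 (j): row=1 col=0 char='_'
After 6 (h): row=1 col=0 char='_'
After 7 (^): row=1 col=2 char='s'
After 8 (w): row=1 col=8 char='c'
After 9 (b): row=1 col=2 char='s'
After 10 (b): row=0 col=16 char='g'
After 11 (b): row=0 col=11 char='s'
After 12 (w): row=0 col=16 char='g'

Answer: grey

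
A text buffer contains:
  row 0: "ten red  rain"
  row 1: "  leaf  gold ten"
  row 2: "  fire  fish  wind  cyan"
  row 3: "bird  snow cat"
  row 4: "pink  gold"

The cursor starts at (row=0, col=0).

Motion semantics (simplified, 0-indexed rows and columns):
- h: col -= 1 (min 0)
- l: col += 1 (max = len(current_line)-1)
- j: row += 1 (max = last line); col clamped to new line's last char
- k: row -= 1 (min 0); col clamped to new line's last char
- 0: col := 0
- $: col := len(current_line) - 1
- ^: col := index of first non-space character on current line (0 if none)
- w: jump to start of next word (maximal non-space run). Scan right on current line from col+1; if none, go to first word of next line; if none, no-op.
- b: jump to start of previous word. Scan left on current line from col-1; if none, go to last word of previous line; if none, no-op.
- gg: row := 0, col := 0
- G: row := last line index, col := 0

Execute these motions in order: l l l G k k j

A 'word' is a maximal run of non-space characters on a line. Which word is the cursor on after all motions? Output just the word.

After 1 (l): row=0 col=1 char='e'
After 2 (l): row=0 col=2 char='n'
After 3 (l): row=0 col=3 char='_'
After 4 (G): row=4 col=0 char='p'
After 5 (k): row=3 col=0 char='b'
After 6 (k): row=2 col=0 char='_'
After 7 (j): row=3 col=0 char='b'

Answer: bird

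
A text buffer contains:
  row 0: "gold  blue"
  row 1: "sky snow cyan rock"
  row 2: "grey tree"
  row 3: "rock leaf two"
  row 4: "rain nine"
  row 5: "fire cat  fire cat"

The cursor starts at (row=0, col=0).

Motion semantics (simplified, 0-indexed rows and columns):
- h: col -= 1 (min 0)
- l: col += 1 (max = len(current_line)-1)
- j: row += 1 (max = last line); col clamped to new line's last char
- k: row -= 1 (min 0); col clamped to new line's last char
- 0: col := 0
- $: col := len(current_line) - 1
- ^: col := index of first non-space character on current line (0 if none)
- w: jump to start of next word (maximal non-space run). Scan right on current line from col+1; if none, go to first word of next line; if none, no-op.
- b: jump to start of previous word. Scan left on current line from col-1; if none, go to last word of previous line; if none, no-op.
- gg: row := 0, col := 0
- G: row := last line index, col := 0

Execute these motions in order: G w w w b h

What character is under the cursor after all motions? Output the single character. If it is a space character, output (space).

After 1 (G): row=5 col=0 char='f'
After 2 (w): row=5 col=5 char='c'
After 3 (w): row=5 col=10 char='f'
After 4 (w): row=5 col=15 char='c'
After 5 (b): row=5 col=10 char='f'
After 6 (h): row=5 col=9 char='_'

Answer: (space)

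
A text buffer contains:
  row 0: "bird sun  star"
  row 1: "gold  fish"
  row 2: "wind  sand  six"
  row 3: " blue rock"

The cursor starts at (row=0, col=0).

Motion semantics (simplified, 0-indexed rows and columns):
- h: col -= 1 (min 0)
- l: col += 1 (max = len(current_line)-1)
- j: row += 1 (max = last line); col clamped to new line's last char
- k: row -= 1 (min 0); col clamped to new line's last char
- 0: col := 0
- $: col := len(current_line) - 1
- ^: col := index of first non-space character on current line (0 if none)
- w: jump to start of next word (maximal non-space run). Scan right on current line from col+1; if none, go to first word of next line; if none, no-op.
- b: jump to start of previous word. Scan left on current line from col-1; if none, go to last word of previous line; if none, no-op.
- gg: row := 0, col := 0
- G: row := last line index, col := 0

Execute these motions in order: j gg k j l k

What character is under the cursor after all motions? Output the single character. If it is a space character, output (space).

Answer: i

Derivation:
After 1 (j): row=1 col=0 char='g'
After 2 (gg): row=0 col=0 char='b'
After 3 (k): row=0 col=0 char='b'
After 4 (j): row=1 col=0 char='g'
After 5 (l): row=1 col=1 char='o'
After 6 (k): row=0 col=1 char='i'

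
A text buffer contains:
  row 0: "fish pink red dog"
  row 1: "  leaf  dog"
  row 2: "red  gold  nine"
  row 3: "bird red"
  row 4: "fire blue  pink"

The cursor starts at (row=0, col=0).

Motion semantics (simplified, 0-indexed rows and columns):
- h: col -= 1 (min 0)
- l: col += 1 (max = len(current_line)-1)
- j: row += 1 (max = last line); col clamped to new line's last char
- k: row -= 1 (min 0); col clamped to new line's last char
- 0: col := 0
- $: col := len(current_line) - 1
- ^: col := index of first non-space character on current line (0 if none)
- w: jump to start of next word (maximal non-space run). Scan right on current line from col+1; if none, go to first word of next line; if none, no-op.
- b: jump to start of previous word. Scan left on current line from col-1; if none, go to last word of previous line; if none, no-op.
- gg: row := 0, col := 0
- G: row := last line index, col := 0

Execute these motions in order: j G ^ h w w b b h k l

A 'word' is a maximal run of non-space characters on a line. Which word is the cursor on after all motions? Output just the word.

After 1 (j): row=1 col=0 char='_'
After 2 (G): row=4 col=0 char='f'
After 3 (^): row=4 col=0 char='f'
After 4 (h): row=4 col=0 char='f'
After 5 (w): row=4 col=5 char='b'
After 6 (w): row=4 col=11 char='p'
After 7 (b): row=4 col=5 char='b'
After 8 (b): row=4 col=0 char='f'
After 9 (h): row=4 col=0 char='f'
After 10 (k): row=3 col=0 char='b'
After 11 (l): row=3 col=1 char='i'

Answer: bird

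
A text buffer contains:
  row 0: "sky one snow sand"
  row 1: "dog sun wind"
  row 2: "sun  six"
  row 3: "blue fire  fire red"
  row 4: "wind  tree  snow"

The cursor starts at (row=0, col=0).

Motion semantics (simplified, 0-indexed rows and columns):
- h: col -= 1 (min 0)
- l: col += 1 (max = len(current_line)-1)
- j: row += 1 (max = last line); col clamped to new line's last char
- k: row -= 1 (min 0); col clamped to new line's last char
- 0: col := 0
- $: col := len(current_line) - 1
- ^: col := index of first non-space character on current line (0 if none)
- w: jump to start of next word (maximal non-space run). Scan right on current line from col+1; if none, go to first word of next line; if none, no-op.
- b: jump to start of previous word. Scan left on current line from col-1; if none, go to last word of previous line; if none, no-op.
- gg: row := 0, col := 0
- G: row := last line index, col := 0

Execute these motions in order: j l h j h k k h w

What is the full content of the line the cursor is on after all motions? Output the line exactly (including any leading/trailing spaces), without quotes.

Answer: sky one snow sand

Derivation:
After 1 (j): row=1 col=0 char='d'
After 2 (l): row=1 col=1 char='o'
After 3 (h): row=1 col=0 char='d'
After 4 (j): row=2 col=0 char='s'
After 5 (h): row=2 col=0 char='s'
After 6 (k): row=1 col=0 char='d'
After 7 (k): row=0 col=0 char='s'
After 8 (h): row=0 col=0 char='s'
After 9 (w): row=0 col=4 char='o'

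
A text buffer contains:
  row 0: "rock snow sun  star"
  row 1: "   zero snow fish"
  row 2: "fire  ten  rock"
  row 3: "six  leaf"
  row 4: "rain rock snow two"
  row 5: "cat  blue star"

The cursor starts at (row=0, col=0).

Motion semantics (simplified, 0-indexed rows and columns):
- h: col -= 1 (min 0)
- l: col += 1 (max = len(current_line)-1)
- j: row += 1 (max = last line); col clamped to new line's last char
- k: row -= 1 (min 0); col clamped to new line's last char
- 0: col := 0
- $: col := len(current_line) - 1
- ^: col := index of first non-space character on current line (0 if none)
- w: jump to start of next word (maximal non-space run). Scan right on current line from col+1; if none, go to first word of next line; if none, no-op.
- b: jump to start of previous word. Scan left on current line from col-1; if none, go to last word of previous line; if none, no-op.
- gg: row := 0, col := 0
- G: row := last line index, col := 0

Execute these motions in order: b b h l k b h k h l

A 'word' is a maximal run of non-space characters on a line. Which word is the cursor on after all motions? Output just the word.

After 1 (b): row=0 col=0 char='r'
After 2 (b): row=0 col=0 char='r'
After 3 (h): row=0 col=0 char='r'
After 4 (l): row=0 col=1 char='o'
After 5 (k): row=0 col=1 char='o'
After 6 (b): row=0 col=0 char='r'
After 7 (h): row=0 col=0 char='r'
After 8 (k): row=0 col=0 char='r'
After 9 (h): row=0 col=0 char='r'
After 10 (l): row=0 col=1 char='o'

Answer: rock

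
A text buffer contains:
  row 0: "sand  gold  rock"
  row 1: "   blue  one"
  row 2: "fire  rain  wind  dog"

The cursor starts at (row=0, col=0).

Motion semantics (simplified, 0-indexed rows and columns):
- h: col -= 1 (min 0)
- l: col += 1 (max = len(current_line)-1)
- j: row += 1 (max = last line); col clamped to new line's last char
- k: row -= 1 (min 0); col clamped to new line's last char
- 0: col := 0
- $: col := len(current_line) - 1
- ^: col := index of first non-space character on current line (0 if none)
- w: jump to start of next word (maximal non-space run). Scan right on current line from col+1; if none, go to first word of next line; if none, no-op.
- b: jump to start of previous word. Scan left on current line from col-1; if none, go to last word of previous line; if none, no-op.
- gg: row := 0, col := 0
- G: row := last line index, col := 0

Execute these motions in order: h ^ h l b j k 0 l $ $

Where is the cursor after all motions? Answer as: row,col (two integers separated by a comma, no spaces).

After 1 (h): row=0 col=0 char='s'
After 2 (^): row=0 col=0 char='s'
After 3 (h): row=0 col=0 char='s'
After 4 (l): row=0 col=1 char='a'
After 5 (b): row=0 col=0 char='s'
After 6 (j): row=1 col=0 char='_'
After 7 (k): row=0 col=0 char='s'
After 8 (0): row=0 col=0 char='s'
After 9 (l): row=0 col=1 char='a'
After 10 ($): row=0 col=15 char='k'
After 11 ($): row=0 col=15 char='k'

Answer: 0,15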